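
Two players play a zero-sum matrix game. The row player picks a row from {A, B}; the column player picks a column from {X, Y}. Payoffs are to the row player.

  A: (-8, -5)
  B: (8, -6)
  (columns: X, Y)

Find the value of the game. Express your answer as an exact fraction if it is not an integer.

-88/17

Row minima: A → -8, B → -6; maximin = -6.
Column maxima: X → 8, Y → -5; minimax = -5.
-6 ≠ -5, so there is no saddle point; optimal play is mixed.
Let the row player play A with probability p. Expected payoff against X: (-8)p + 8(1−p) = −16p + 8; against Y: (-5)p + (-6)(1−p) = p − 6.
Setting these equal: −16p + 8 = p − 6 ⇒ −17p = -14 ⇒ p = 14/17, and the value is (-16)·(14/17) + 8 = -88/17.
For the column player: with q = P(X), equating A's and B's payoffs gives −3q − 5 = 14q − 6 ⇒ q = 1/17.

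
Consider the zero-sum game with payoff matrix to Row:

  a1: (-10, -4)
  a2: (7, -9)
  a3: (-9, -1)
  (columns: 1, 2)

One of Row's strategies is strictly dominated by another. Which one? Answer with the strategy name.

a3 gives a strictly higher payoff than a1 against every column: -9 > -10, -1 > -4.
So a1 is strictly dominated and Row never plays it.

a1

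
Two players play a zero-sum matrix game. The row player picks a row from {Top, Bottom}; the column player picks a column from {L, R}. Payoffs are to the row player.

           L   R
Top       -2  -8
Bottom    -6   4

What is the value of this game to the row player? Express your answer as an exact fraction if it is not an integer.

Row minima: Top → -8, Bottom → -6; maximin = -6.
Column maxima: L → -2, R → 4; minimax = -2.
-6 ≠ -2, so there is no saddle point; optimal play is mixed.
Let the row player play Top with probability p. Expected payoff against L: (-2)p + (-6)(1−p) = 4p − 6; against R: (-8)p + 4(1−p) = −12p + 4.
Setting these equal: 4p − 6 = −12p + 4 ⇒ 16p = 10 ⇒ p = 5/8, and the value is (4)·(5/8) − 6 = -7/2.
For the column player: with q = P(L), equating Top's and Bottom's payoffs gives 6q − 8 = −10q + 4 ⇒ q = 3/4.

-7/2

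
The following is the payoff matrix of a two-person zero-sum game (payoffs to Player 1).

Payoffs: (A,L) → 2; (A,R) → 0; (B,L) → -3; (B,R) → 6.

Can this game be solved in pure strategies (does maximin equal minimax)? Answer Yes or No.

Row minima: A → 0, B → -3; maximin = 0.
Column maxima: L → 2, R → 6; minimax = 2.
0 ≠ 2, so no pure-strategy equilibrium exists.

No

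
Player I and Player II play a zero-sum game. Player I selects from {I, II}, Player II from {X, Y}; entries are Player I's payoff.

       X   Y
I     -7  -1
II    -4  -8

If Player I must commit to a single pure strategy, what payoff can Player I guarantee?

Row minima: I → -7, II → -8.
The best of these is -7.

-7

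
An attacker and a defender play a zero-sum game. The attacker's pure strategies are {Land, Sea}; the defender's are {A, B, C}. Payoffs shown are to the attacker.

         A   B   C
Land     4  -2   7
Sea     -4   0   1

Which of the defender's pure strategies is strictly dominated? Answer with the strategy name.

C

A holds the attacker's payoff strictly below C in every row: 4 < 7, -4 < 1.
So C is strictly dominated for the defender.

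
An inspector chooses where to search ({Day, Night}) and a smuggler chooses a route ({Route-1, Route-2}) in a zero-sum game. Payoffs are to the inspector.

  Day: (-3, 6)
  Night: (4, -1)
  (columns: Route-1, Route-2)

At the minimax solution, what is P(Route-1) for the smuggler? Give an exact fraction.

1/2

Row minima: Day → -3, Night → -1; maximin = -1.
Column maxima: Route-1 → 4, Route-2 → 6; minimax = 4.
-1 ≠ 4, so there is no saddle point; optimal play is mixed.
Let the inspector play Day with probability p. Expected payoff against Route-1: (-3)p + 4(1−p) = −7p + 4; against Route-2: 6p + (-1)(1−p) = 7p − 1.
Setting these equal: −7p + 4 = 7p − 1 ⇒ −14p = -5 ⇒ p = 5/14, and the value is (-7)·(5/14) + 4 = 3/2.
For the smuggler: with q = P(Route-1), equating Day's and Night's payoffs gives −9q + 6 = 5q − 1 ⇒ q = 1/2.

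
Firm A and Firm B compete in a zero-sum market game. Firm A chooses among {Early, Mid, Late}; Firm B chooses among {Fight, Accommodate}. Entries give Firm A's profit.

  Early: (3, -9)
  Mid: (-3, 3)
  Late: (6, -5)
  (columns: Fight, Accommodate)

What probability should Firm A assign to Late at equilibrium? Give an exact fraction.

Row minima: Early → -9, Mid → -3, Late → -5; maximin = -3.
Column maxima: Fight → 6, Accommodate → 3; minimax = 3.
-3 ≠ 3, so there is no saddle point; optimal play is mixed.
Early is strictly dominated by Late, so Firm A never plays it.
On the remaining 2×2 (Mid, Late vs Fight, Accommodate):
Let Firm A play Mid with probability p. Expected payoff against Fight: (-3)p + 6(1−p) = −9p + 6; against Accommodate: 3p + (-5)(1−p) = 8p − 5.
Setting these equal: −9p + 6 = 8p − 5 ⇒ −17p = -11 ⇒ p = 11/17, and the value is (-9)·(11/17) + 6 = 3/17.
For Firm B: with q = P(Fight), equating Mid's and Late's payoffs gives −6q + 3 = 11q − 5 ⇒ q = 8/17.

6/17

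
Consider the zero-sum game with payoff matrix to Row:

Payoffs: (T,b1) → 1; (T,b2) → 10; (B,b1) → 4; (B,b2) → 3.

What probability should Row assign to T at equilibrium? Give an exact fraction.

1/10

Row minima: T → 1, B → 3; maximin = 3.
Column maxima: b1 → 4, b2 → 10; minimax = 4.
3 ≠ 4, so there is no saddle point; optimal play is mixed.
Let Row play T with probability p. Expected payoff against b1: 1p + 4(1−p) = −3p + 4; against b2: 10p + 3(1−p) = 7p + 3.
Setting these equal: −3p + 4 = 7p + 3 ⇒ −10p = -1 ⇒ p = 1/10, and the value is (-3)·(1/10) + 4 = 37/10.
For Column: with q = P(b1), equating T's and B's payoffs gives −9q + 10 = q + 3 ⇒ q = 7/10.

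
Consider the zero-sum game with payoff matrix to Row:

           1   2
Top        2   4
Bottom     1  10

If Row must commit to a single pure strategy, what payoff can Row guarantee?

Row minima: Top → 2, Bottom → 1.
The best of these is 2.

2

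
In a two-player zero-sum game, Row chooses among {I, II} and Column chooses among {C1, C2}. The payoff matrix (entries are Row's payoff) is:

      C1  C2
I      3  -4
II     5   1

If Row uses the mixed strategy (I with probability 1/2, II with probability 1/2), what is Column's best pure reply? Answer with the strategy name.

If Column plays C1, Row's expected payoff is (1/2)·3 + (1/2)·5 = 4.
If Column plays C2, Row's expected payoff is (1/2)·(-4) + (1/2)·1 = -3/2.
Column minimizes Row's payoff; the smallest is -3/2, so the best response is C2.

C2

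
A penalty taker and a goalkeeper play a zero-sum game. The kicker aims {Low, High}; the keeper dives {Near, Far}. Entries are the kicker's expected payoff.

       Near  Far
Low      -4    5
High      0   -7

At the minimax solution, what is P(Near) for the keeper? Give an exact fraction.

3/4

Row minima: Low → -4, High → -7; maximin = -4.
Column maxima: Near → 0, Far → 5; minimax = 0.
-4 ≠ 0, so there is no saddle point; optimal play is mixed.
Let the kicker play Low with probability p. Expected payoff against Near: (-4)p + 0(1−p) = −4p; against Far: 5p + (-7)(1−p) = 12p − 7.
Setting these equal: −4p = 12p − 7 ⇒ −16p = -7 ⇒ p = 7/16, and the value is (-4)·(7/16) = -7/4.
For the keeper: with q = P(Near), equating Low's and High's payoffs gives −9q + 5 = 7q − 7 ⇒ q = 3/4.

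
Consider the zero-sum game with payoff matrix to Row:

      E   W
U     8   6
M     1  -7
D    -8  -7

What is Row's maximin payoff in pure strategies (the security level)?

6

Row minima: U → 6, M → -7, D → -8.
The best of these is 6.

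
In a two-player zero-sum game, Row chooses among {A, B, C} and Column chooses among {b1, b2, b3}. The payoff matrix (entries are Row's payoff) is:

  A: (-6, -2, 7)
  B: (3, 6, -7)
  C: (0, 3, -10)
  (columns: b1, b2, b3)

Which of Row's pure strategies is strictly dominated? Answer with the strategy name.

B gives a strictly higher payoff than C against every column: 3 > 0, 6 > 3, -7 > -10.
So C is strictly dominated and Row never plays it.

C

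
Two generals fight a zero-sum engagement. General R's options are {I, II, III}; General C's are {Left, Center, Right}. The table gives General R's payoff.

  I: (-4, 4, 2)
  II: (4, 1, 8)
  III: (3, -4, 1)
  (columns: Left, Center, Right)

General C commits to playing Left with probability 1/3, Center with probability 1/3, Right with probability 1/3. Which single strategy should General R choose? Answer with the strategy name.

II

Expected payoff of I: (1/3)·(-4) + (1/3)·4 + (1/3)·2 = 2/3.
Expected payoff of II: (1/3)·4 + (1/3)·1 + (1/3)·8 = 13/3.
Expected payoff of III: (1/3)·3 + (1/3)·(-4) + (1/3)·1 = 0.
The largest is 13/3, so General R's best response is II.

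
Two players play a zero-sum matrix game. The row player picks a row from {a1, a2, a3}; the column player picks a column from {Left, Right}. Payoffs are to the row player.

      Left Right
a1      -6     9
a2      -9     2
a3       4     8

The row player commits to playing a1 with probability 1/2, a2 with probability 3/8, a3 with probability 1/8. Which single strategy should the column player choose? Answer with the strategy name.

Left

If the column player plays Left, the row player's expected payoff is (1/2)·(-6) + (3/8)·(-9) + (1/8)·4 = -47/8.
If the column player plays Right, the row player's expected payoff is (1/2)·9 + (3/8)·2 + (1/8)·8 = 25/4.
The column player minimizes the row player's payoff; the smallest is -47/8, so the best response is Left.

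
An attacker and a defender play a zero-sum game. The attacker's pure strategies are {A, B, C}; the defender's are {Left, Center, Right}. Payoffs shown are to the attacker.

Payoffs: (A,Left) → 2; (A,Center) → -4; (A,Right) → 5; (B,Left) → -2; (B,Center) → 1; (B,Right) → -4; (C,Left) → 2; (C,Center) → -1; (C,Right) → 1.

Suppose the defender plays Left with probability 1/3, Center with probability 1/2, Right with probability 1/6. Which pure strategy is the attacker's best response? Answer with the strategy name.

C

Expected payoff of A: (1/3)·2 + (1/2)·(-4) + (1/6)·5 = -1/2.
Expected payoff of B: (1/3)·(-2) + (1/2)·1 + (1/6)·(-4) = -5/6.
Expected payoff of C: (1/3)·2 + (1/2)·(-1) + (1/6)·1 = 1/3.
The largest is 1/3, so the attacker's best response is C.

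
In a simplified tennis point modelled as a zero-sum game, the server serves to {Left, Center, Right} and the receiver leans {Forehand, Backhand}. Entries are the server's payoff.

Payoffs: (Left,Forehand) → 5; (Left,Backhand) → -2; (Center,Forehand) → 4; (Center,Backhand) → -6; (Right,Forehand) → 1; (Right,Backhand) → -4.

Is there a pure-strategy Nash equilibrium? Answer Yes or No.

Row minima: Left → -2, Center → -6, Right → -4; maximin = -2.
Column maxima: Forehand → 5, Backhand → -2; minimax = -2.
maximin = minimax = -2, so a saddle point exists.

Yes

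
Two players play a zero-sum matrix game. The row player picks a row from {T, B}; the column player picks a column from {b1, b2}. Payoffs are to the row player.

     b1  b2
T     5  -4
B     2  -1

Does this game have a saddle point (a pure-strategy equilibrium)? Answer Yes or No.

Row minima: T → -4, B → -1; maximin = -1.
Column maxima: b1 → 5, b2 → -1; minimax = -1.
maximin = minimax = -1, so a saddle point exists.

Yes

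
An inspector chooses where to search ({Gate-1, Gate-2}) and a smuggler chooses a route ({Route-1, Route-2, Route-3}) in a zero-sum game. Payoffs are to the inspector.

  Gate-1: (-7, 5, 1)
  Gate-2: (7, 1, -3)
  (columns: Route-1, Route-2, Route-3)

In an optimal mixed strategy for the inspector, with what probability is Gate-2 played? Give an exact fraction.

Row minima: Gate-1 → -7, Gate-2 → -3; maximin = -3.
Column maxima: Route-1 → 7, Route-2 → 5, Route-3 → 1; minimax = 1.
-3 ≠ 1, so there is no saddle point; optimal play is mixed.
Route-2 is strictly dominated by Route-3 (it gives the inspector strictly more in every row), so the smuggler never plays it.
On the remaining 2×2 (Gate-1, Gate-2 vs Route-1, Route-3):
Let the inspector play Gate-1 with probability p. Expected payoff against Route-1: (-7)p + 7(1−p) = −14p + 7; against Route-3: 1p + (-3)(1−p) = 4p − 3.
Setting these equal: −14p + 7 = 4p − 3 ⇒ −18p = -10 ⇒ p = 5/9, and the value is (-14)·(5/9) + 7 = -7/9.
For the smuggler: with q = P(Route-1), equating Gate-1's and Gate-2's payoffs gives −8q + 1 = 10q − 3 ⇒ q = 2/9.

4/9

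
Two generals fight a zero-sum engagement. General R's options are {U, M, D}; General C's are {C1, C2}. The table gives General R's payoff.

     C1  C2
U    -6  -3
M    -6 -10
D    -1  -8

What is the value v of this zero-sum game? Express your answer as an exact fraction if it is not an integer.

Row minima: U → -6, M → -10, D → -8; maximin = -6.
Column maxima: C1 → -1, C2 → -3; minimax = -3.
-6 ≠ -3, so there is no saddle point; optimal play is mixed.
M is strictly dominated by D, so General R never plays it.
On the remaining 2×2 (U, D vs C1, C2):
Let General R play U with probability p. Expected payoff against C1: (-6)p + (-1)(1−p) = −5p − 1; against C2: (-3)p + (-8)(1−p) = 5p − 8.
Setting these equal: −5p − 1 = 5p − 8 ⇒ −10p = -7 ⇒ p = 7/10, and the value is (-5)·(7/10) − 1 = -9/2.
For General C: with q = P(C1), equating U's and D's payoffs gives −3q − 3 = 7q − 8 ⇒ q = 1/2.

-9/2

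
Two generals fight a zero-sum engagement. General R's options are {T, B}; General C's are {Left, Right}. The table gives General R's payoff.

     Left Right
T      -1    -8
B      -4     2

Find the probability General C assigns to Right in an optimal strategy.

Row minima: T → -8, B → -4; maximin = -4.
Column maxima: Left → -1, Right → 2; minimax = -1.
-4 ≠ -1, so there is no saddle point; optimal play is mixed.
Let General R play T with probability p. Expected payoff against Left: (-1)p + (-4)(1−p) = 3p − 4; against Right: (-8)p + 2(1−p) = −10p + 2.
Setting these equal: 3p − 4 = −10p + 2 ⇒ 13p = 6 ⇒ p = 6/13, and the value is (3)·(6/13) − 4 = -34/13.
For General C: with q = P(Left), equating T's and B's payoffs gives 7q − 8 = −6q + 2 ⇒ q = 10/13.

3/13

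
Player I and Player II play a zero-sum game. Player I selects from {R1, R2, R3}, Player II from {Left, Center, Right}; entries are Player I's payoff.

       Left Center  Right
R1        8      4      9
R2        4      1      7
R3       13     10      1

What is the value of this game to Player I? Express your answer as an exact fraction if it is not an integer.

Row minima: R1 → 4, R2 → 1, R3 → 1; maximin = 4.
Column maxima: Left → 13, Center → 10, Right → 9; minimax = 9.
4 ≠ 9, so there is no saddle point; optimal play is mixed.
R2 is strictly dominated by R1, so Player I never plays it.
Left is strictly dominated by Center (it gives Player I strictly more in every row), so Player II never plays it.
On the remaining 2×2 (R1, R3 vs Center, Right):
Let Player I play R1 with probability p. Expected payoff against Center: 4p + 10(1−p) = −6p + 10; against Right: 9p + 1(1−p) = 8p + 1.
Setting these equal: −6p + 10 = 8p + 1 ⇒ −14p = -9 ⇒ p = 9/14, and the value is (-6)·(9/14) + 10 = 43/7.
For Player II: with q = P(Center), equating R1's and R3's payoffs gives −5q + 9 = 9q + 1 ⇒ q = 4/7.

43/7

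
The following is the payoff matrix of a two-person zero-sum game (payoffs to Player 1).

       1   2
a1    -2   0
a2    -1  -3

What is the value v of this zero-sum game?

-3/2

Row minima: a1 → -2, a2 → -3; maximin = -2.
Column maxima: 1 → -1, 2 → 0; minimax = -1.
-2 ≠ -1, so there is no saddle point; optimal play is mixed.
Let Player 1 play a1 with probability p. Expected payoff against 1: (-2)p + (-1)(1−p) = −p − 1; against 2: 0p + (-3)(1−p) = 3p − 3.
Setting these equal: −p − 1 = 3p − 3 ⇒ −4p = -2 ⇒ p = 1/2, and the value is (-1)·(1/2) − 1 = -3/2.
For Player 2: with q = P(1), equating a1's and a2's payoffs gives −2q = 2q − 3 ⇒ q = 3/4.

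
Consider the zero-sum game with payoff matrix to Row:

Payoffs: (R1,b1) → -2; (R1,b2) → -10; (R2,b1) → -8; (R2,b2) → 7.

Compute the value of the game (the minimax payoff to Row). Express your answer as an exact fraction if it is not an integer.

Row minima: R1 → -10, R2 → -8; maximin = -8.
Column maxima: b1 → -2, b2 → 7; minimax = -2.
-8 ≠ -2, so there is no saddle point; optimal play is mixed.
Let Row play R1 with probability p. Expected payoff against b1: (-2)p + (-8)(1−p) = 6p − 8; against b2: (-10)p + 7(1−p) = −17p + 7.
Setting these equal: 6p − 8 = −17p + 7 ⇒ 23p = 15 ⇒ p = 15/23, and the value is (6)·(15/23) − 8 = -94/23.
For Column: with q = P(b1), equating R1's and R2's payoffs gives 8q − 10 = −15q + 7 ⇒ q = 17/23.

-94/23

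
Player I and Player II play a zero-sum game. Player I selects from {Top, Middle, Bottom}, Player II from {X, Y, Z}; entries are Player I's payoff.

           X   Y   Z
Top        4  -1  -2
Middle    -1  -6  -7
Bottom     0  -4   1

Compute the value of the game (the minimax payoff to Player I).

-3/2

Row minima: Top → -2, Middle → -7, Bottom → -4; maximin = -2.
Column maxima: X → 4, Y → -1, Z → 1; minimax = -1.
-2 ≠ -1, so there is no saddle point; optimal play is mixed.
Middle is strictly dominated by Top, so Player I never plays it.
X is strictly dominated by Y (it gives Player I strictly more in every row), so Player II never plays it.
On the remaining 2×2 (Top, Bottom vs Y, Z):
Let Player I play Top with probability p. Expected payoff against Y: (-1)p + (-4)(1−p) = 3p − 4; against Z: (-2)p + 1(1−p) = −3p + 1.
Setting these equal: 3p − 4 = −3p + 1 ⇒ 6p = 5 ⇒ p = 5/6, and the value is (3)·(5/6) − 4 = -3/2.
For Player II: with q = P(Y), equating Top's and Bottom's payoffs gives q − 2 = −5q + 1 ⇒ q = 1/2.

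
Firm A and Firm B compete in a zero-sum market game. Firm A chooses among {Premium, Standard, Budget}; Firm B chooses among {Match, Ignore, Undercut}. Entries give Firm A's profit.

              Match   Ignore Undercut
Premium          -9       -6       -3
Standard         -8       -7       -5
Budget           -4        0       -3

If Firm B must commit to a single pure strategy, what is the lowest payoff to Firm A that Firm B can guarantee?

Column maxima: Match → -4, Ignore → 0, Undercut → -3.
The smallest of these is -4.

-4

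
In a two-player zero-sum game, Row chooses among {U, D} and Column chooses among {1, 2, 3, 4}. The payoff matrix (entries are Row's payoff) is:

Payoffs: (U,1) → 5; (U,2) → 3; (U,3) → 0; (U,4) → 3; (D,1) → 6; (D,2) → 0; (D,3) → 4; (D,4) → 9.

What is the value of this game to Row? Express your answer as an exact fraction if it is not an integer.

12/7

Row minima: U → 0, D → 0; maximin = 0.
Column maxima: 1 → 6, 2 → 3, 3 → 4, 4 → 9; minimax = 3.
0 ≠ 3, so there is no saddle point; optimal play is mixed.
1 is strictly dominated by 2 (it gives Row strictly more in every row), so Column never plays it.
4 is strictly dominated by 3 (it gives Row strictly more in every row), so Column never plays it.
On the remaining 2×2 (U, D vs 2, 3):
Let Row play U with probability p. Expected payoff against 2: 3p + 0(1−p) = 3p; against 3: 0p + 4(1−p) = −4p + 4.
Setting these equal: 3p = −4p + 4 ⇒ 7p = 4 ⇒ p = 4/7, and the value is (3)·(4/7) = 12/7.
For Column: with q = P(2), equating U's and D's payoffs gives 3q = −4q + 4 ⇒ q = 4/7.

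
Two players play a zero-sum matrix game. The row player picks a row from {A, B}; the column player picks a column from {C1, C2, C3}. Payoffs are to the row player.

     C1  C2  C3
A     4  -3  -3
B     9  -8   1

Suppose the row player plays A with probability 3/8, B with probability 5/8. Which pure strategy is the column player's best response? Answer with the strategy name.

If the column player plays C1, the row player's expected payoff is (3/8)·4 + (5/8)·9 = 57/8.
If the column player plays C2, the row player's expected payoff is (3/8)·(-3) + (5/8)·(-8) = -49/8.
If the column player plays C3, the row player's expected payoff is (3/8)·(-3) + (5/8)·1 = -1/2.
The column player minimizes the row player's payoff; the smallest is -49/8, so the best response is C2.

C2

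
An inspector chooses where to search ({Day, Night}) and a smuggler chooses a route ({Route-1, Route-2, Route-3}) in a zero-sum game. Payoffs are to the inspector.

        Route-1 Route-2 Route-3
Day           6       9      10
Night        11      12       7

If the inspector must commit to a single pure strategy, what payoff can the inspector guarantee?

7

Row minima: Day → 6, Night → 7.
The best of these is 7.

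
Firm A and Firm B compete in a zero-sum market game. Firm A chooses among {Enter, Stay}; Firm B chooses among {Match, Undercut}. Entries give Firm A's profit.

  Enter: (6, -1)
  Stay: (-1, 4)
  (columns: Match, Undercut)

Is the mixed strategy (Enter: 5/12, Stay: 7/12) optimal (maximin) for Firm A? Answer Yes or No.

Against Match this mix gives (5/12)·6 + (7/12)·(-1) = 23/12.
Against Undercut this mix gives (5/12)·(-1) + (7/12)·4 = 23/12.
All of Firm B's active replies (Match, Undercut) yield 23/12, and no column does worse for Firm A. The mix makes Firm B indifferent and guarantees 23/12, so it is optimal.

Yes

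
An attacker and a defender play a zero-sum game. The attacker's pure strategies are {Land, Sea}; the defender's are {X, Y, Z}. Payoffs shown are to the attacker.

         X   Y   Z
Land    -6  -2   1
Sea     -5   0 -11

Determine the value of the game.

Row minima: Land → -6, Sea → -11; maximin = -6.
Column maxima: X → -5, Y → 0, Z → 1; minimax = -5.
-6 ≠ -5, so there is no saddle point; optimal play is mixed.
Y is strictly dominated by X (it gives the attacker strictly more in every row), so the defender never plays it.
On the remaining 2×2 (Land, Sea vs X, Z):
Let the attacker play Land with probability p. Expected payoff against X: (-6)p + (-5)(1−p) = −p − 5; against Z: 1p + (-11)(1−p) = 12p − 11.
Setting these equal: −p − 5 = 12p − 11 ⇒ −13p = -6 ⇒ p = 6/13, and the value is (-1)·(6/13) − 5 = -71/13.
For the defender: with q = P(X), equating Land's and Sea's payoffs gives −7q + 1 = 6q − 11 ⇒ q = 12/13.

-71/13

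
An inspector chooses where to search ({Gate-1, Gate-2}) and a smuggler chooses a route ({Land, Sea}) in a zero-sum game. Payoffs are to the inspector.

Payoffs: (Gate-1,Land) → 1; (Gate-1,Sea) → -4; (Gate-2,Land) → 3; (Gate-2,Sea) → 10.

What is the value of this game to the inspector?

3

Row minima: Gate-1 → -4, Gate-2 → 3; maximin = 3.
Column maxima: Land → 3, Sea → 10; minimax = 3.
Since maximin = minimax = 3, there is a saddle point and the value is 3.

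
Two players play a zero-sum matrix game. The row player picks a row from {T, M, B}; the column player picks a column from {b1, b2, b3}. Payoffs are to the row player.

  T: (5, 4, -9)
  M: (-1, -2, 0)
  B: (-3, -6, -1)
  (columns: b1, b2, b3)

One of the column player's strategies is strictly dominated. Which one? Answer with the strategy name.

b1

b2 holds the row player's payoff strictly below b1 in every row: 4 < 5, -2 < -1, -6 < -3.
So b1 is strictly dominated for the column player.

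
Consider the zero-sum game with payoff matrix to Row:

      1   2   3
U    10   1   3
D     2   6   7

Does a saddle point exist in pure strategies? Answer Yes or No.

Row minima: U → 1, D → 2; maximin = 2.
Column maxima: 1 → 10, 2 → 6, 3 → 7; minimax = 6.
2 ≠ 6, so no pure-strategy equilibrium exists.

No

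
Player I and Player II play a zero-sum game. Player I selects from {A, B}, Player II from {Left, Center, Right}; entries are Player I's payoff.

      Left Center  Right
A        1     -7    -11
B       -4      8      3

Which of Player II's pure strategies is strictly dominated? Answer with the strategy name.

Right holds Player I's payoff strictly below Center in every row: -11 < -7, 3 < 8.
So Center is strictly dominated for Player II.

Center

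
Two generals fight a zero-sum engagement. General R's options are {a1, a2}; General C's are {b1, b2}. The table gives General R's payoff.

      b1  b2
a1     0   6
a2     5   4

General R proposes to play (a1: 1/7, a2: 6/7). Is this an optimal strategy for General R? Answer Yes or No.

Yes

Against b1 this mix gives (1/7)·0 + (6/7)·5 = 30/7.
Against b2 this mix gives (1/7)·6 + (6/7)·4 = 30/7.
All of General C's active replies (b1, b2) yield 30/7, and no column does worse for General R. The mix makes General C indifferent and guarantees 30/7, so it is optimal.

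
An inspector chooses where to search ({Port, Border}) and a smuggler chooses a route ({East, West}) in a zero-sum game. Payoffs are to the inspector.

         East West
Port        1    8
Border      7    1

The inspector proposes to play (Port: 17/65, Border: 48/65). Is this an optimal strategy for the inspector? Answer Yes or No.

No

Against East this mix gives (17/65)·1 + (48/65)·7 = 353/65.
Against West this mix gives (17/65)·8 + (48/65)·1 = 184/65.
The smuggler will play West, holding the inspector to 184/65. Shifting weight toward the row that does better against West would raise this floor (the equalizing mix achieves 55/13 against both West and East), so the proposed strategy is not optimal.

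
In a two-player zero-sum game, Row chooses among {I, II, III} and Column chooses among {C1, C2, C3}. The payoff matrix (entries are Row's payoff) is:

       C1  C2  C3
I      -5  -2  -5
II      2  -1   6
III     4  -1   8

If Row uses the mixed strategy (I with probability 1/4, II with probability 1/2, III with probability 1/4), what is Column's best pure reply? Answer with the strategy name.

If Column plays C1, Row's expected payoff is (1/4)·(-5) + (1/2)·2 + (1/4)·4 = 3/4.
If Column plays C2, Row's expected payoff is (1/4)·(-2) + (1/2)·(-1) + (1/4)·(-1) = -5/4.
If Column plays C3, Row's expected payoff is (1/4)·(-5) + (1/2)·6 + (1/4)·8 = 15/4.
Column minimizes Row's payoff; the smallest is -5/4, so the best response is C2.

C2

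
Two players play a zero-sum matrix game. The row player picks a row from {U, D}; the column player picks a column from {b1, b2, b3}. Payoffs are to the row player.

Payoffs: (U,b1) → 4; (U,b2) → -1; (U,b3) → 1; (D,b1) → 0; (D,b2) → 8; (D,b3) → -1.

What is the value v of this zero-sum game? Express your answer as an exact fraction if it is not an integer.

7/11

Row minima: U → -1, D → -1; maximin = -1.
Column maxima: b1 → 4, b2 → 8, b3 → 1; minimax = 1.
-1 ≠ 1, so there is no saddle point; optimal play is mixed.
b1 is strictly dominated by b3 (it gives the row player strictly more in every row), so the column player never plays it.
On the remaining 2×2 (U, D vs b2, b3):
Let the row player play U with probability p. Expected payoff against b2: (-1)p + 8(1−p) = −9p + 8; against b3: 1p + (-1)(1−p) = 2p − 1.
Setting these equal: −9p + 8 = 2p − 1 ⇒ −11p = -9 ⇒ p = 9/11, and the value is (-9)·(9/11) + 8 = 7/11.
For the column player: with q = P(b2), equating U's and D's payoffs gives −2q + 1 = 9q − 1 ⇒ q = 2/11.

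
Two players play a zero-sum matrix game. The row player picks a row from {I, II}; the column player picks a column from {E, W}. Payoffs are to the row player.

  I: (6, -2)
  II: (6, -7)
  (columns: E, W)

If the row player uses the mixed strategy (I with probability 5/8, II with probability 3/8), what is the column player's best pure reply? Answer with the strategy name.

W

If the column player plays E, the row player's expected payoff is (5/8)·6 + (3/8)·6 = 6.
If the column player plays W, the row player's expected payoff is (5/8)·(-2) + (3/8)·(-7) = -31/8.
The column player minimizes the row player's payoff; the smallest is -31/8, so the best response is W.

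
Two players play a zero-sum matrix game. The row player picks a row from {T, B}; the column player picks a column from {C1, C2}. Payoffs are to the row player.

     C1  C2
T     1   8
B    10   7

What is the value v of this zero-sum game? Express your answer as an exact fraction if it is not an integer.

73/10

Row minima: T → 1, B → 7; maximin = 7.
Column maxima: C1 → 10, C2 → 8; minimax = 8.
7 ≠ 8, so there is no saddle point; optimal play is mixed.
Let the row player play T with probability p. Expected payoff against C1: 1p + 10(1−p) = −9p + 10; against C2: 8p + 7(1−p) = p + 7.
Setting these equal: −9p + 10 = p + 7 ⇒ −10p = -3 ⇒ p = 3/10, and the value is (-9)·(3/10) + 10 = 73/10.
For the column player: with q = P(C1), equating T's and B's payoffs gives −7q + 8 = 3q + 7 ⇒ q = 1/10.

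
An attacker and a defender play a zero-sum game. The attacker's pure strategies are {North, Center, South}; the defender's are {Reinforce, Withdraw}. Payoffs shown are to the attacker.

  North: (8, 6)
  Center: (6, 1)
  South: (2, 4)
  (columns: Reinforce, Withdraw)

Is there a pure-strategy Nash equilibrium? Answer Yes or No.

Row minima: North → 6, Center → 1, South → 2; maximin = 6.
Column maxima: Reinforce → 8, Withdraw → 6; minimax = 6.
maximin = minimax = 6, so a saddle point exists.

Yes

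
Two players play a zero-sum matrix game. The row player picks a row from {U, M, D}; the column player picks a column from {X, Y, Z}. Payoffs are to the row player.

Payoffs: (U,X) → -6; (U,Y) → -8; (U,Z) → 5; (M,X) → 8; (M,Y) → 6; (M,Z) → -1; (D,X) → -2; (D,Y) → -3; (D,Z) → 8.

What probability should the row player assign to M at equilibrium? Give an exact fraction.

Row minima: U → -8, M → -1, D → -3; maximin = -1.
Column maxima: X → 8, Y → 6, Z → 8; minimax = 6.
-1 ≠ 6, so there is no saddle point; optimal play is mixed.
U is strictly dominated by D, so the row player never plays it.
X is strictly dominated by Y (it gives the row player strictly more in every row), so the column player never plays it.
On the remaining 2×2 (M, D vs Y, Z):
Let the row player play M with probability p. Expected payoff against Y: 6p + (-3)(1−p) = 9p − 3; against Z: (-1)p + 8(1−p) = −9p + 8.
Setting these equal: 9p − 3 = −9p + 8 ⇒ 18p = 11 ⇒ p = 11/18, and the value is (9)·(11/18) − 3 = 5/2.
For the column player: with q = P(Y), equating M's and D's payoffs gives 7q − 1 = −11q + 8 ⇒ q = 1/2.

11/18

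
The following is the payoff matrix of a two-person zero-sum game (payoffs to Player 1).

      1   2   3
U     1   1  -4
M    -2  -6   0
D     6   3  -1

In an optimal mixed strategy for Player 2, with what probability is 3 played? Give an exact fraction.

9/10

Row minima: U → -4, M → -6, D → -1; maximin = -1.
Column maxima: 1 → 6, 2 → 3, 3 → 0; minimax = 0.
-1 ≠ 0, so there is no saddle point; optimal play is mixed.
U is strictly dominated by D, so Player 1 never plays it.
With U eliminated, 1 is strictly dominated by 2 (it gives Player 1 strictly more in every remaining row), so Player 2 never plays it.
On the remaining 2×2 (M, D vs 2, 3):
Let Player 1 play M with probability p. Expected payoff against 2: (-6)p + 3(1−p) = −9p + 3; against 3: 0p + (-1)(1−p) = p − 1.
Setting these equal: −9p + 3 = p − 1 ⇒ −10p = -4 ⇒ p = 2/5, and the value is (-9)·(2/5) + 3 = -3/5.
For Player 2: with q = P(2), equating M's and D's payoffs gives −6q = 4q − 1 ⇒ q = 1/10.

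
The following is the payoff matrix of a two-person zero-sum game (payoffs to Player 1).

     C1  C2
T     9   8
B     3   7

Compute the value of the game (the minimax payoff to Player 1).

Row minima: T → 8, B → 3; maximin = 8.
Column maxima: C1 → 9, C2 → 8; minimax = 8.
Since maximin = minimax = 8, there is a saddle point and the value is 8.

8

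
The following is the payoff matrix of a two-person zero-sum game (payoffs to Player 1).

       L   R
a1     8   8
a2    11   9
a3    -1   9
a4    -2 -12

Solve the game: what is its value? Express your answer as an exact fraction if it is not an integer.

Row minima: a1 → 8, a2 → 9, a3 → -1, a4 → -12; maximin = 9.
Column maxima: L → 11, R → 9; minimax = 9.
Since maximin = minimax = 9, there is a saddle point and the value is 9.

9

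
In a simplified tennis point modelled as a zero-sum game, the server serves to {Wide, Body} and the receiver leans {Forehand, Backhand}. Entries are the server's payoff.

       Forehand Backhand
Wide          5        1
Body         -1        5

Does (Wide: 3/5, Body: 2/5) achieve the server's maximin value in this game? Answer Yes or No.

Yes

Against Forehand this mix gives (3/5)·5 + (2/5)·(-1) = 13/5.
Against Backhand this mix gives (3/5)·1 + (2/5)·5 = 13/5.
All of the receiver's active replies (Forehand, Backhand) yield 13/5, and no column does worse for the server. The mix makes the receiver indifferent and guarantees 13/5, so it is optimal.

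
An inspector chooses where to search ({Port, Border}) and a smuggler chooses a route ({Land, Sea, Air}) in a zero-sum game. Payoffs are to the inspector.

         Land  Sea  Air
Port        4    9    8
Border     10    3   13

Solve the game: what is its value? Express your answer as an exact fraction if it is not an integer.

Row minima: Port → 4, Border → 3; maximin = 4.
Column maxima: Land → 10, Sea → 9, Air → 13; minimax = 9.
4 ≠ 9, so there is no saddle point; optimal play is mixed.
Air is strictly dominated by Land (it gives the inspector strictly more in every row), so the smuggler never plays it.
On the remaining 2×2 (Port, Border vs Land, Sea):
Let the inspector play Port with probability p. Expected payoff against Land: 4p + 10(1−p) = −6p + 10; against Sea: 9p + 3(1−p) = 6p + 3.
Setting these equal: −6p + 10 = 6p + 3 ⇒ −12p = -7 ⇒ p = 7/12, and the value is (-6)·(7/12) + 10 = 13/2.
For the smuggler: with q = P(Land), equating Port's and Border's payoffs gives −5q + 9 = 7q + 3 ⇒ q = 1/2.

13/2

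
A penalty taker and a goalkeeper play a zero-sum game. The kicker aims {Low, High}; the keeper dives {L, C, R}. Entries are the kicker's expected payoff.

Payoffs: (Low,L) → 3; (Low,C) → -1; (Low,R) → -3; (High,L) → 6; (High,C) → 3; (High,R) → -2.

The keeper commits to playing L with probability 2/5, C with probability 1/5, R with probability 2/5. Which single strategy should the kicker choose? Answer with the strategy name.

Expected payoff of Low: (2/5)·3 + (1/5)·(-1) + (2/5)·(-3) = -1/5.
Expected payoff of High: (2/5)·6 + (1/5)·3 + (2/5)·(-2) = 11/5.
The largest is 11/5, so the kicker's best response is High.

High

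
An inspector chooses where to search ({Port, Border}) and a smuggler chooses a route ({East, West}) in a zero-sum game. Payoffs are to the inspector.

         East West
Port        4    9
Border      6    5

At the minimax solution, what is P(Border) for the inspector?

Row minima: Port → 4, Border → 5; maximin = 5.
Column maxima: East → 6, West → 9; minimax = 6.
5 ≠ 6, so there is no saddle point; optimal play is mixed.
Let the inspector play Port with probability p. Expected payoff against East: 4p + 6(1−p) = −2p + 6; against West: 9p + 5(1−p) = 4p + 5.
Setting these equal: −2p + 6 = 4p + 5 ⇒ −6p = -1 ⇒ p = 1/6, and the value is (-2)·(1/6) + 6 = 17/3.
For the smuggler: with q = P(East), equating Port's and Border's payoffs gives −5q + 9 = q + 5 ⇒ q = 2/3.

5/6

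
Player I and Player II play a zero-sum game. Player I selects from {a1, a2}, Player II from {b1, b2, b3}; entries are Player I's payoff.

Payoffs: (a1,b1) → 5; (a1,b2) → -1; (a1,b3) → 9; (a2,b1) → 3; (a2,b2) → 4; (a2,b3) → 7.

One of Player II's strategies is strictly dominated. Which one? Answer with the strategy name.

b3

b1 holds Player I's payoff strictly below b3 in every row: 5 < 9, 3 < 7.
So b3 is strictly dominated for Player II.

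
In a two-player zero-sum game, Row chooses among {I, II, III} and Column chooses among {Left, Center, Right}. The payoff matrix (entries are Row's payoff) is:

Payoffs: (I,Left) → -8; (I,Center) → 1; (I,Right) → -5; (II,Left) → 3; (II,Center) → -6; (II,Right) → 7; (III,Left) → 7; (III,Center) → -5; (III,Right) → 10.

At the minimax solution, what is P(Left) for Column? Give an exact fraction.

Row minima: I → -8, II → -6, III → -5; maximin = -5.
Column maxima: Left → 7, Center → 1, Right → 10; minimax = 1.
-5 ≠ 1, so there is no saddle point; optimal play is mixed.
II is strictly dominated by III, so Row never plays it.
Right is strictly dominated by Left (it gives Row strictly more in every row), so Column never plays it.
On the remaining 2×2 (I, III vs Left, Center):
Let Row play I with probability p. Expected payoff against Left: (-8)p + 7(1−p) = −15p + 7; against Center: 1p + (-5)(1−p) = 6p − 5.
Setting these equal: −15p + 7 = 6p − 5 ⇒ −21p = -12 ⇒ p = 4/7, and the value is (-15)·(4/7) + 7 = -11/7.
For Column: with q = P(Left), equating I's and III's payoffs gives −9q + 1 = 12q − 5 ⇒ q = 2/7.

2/7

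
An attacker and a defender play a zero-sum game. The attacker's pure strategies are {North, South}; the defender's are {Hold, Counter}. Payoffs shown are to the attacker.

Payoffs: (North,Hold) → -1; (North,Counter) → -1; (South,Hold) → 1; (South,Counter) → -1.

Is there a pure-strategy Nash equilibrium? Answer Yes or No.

Row minima: North → -1, South → -1; maximin = -1.
Column maxima: Hold → 1, Counter → -1; minimax = -1.
maximin = minimax = -1, so a saddle point exists.

Yes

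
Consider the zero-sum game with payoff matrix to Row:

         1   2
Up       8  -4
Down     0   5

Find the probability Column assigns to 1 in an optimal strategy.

9/17

Row minima: Up → -4, Down → 0; maximin = 0.
Column maxima: 1 → 8, 2 → 5; minimax = 5.
0 ≠ 5, so there is no saddle point; optimal play is mixed.
Let Row play Up with probability p. Expected payoff against 1: 8p + 0(1−p) = 8p; against 2: (-4)p + 5(1−p) = −9p + 5.
Setting these equal: 8p = −9p + 5 ⇒ 17p = 5 ⇒ p = 5/17, and the value is (8)·(5/17) = 40/17.
For Column: with q = P(1), equating Up's and Down's payoffs gives 12q − 4 = −5q + 5 ⇒ q = 9/17.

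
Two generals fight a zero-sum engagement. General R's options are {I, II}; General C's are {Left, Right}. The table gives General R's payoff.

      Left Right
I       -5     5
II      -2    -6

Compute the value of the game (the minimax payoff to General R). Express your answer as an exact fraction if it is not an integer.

Row minima: I → -5, II → -6; maximin = -5.
Column maxima: Left → -2, Right → 5; minimax = -2.
-5 ≠ -2, so there is no saddle point; optimal play is mixed.
Let General R play I with probability p. Expected payoff against Left: (-5)p + (-2)(1−p) = −3p − 2; against Right: 5p + (-6)(1−p) = 11p − 6.
Setting these equal: −3p − 2 = 11p − 6 ⇒ −14p = -4 ⇒ p = 2/7, and the value is (-3)·(2/7) − 2 = -20/7.
For General C: with q = P(Left), equating I's and II's payoffs gives −10q + 5 = 4q − 6 ⇒ q = 11/14.

-20/7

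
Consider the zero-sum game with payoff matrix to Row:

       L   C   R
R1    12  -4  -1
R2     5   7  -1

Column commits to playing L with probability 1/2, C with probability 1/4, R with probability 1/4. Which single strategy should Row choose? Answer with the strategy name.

Expected payoff of R1: (1/2)·12 + (1/4)·(-4) + (1/4)·(-1) = 19/4.
Expected payoff of R2: (1/2)·5 + (1/4)·7 + (1/4)·(-1) = 4.
The largest is 19/4, so Row's best response is R1.

R1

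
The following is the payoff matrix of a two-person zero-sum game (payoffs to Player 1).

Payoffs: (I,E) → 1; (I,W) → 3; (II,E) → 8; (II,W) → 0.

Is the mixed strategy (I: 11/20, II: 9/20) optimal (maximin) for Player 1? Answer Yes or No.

Against E this mix gives (11/20)·1 + (9/20)·8 = 83/20.
Against W this mix gives (11/20)·3 + (9/20)·0 = 33/20.
Player 2 will play W, holding Player 1 to 33/20. Shifting weight toward the row that does better against W would raise this floor (the equalizing mix achieves 12/5 against both W and E), so the proposed strategy is not optimal.

No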